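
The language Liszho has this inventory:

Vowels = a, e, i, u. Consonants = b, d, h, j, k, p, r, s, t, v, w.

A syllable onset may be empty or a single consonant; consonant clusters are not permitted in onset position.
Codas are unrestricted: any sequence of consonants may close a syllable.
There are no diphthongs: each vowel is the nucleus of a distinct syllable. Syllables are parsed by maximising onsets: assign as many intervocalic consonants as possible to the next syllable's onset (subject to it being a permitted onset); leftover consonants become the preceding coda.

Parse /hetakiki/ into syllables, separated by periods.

he.ta.ki.ki

Vowels present: e, a, i, i; each is a nucleus, giving 4 syllables.
σ1/σ2 boundary: /t/ → onset of the next syllable (single consonants are always licit onsets).
σ2/σ3 boundary: /k/ is a single consonant, so it becomes the next onset.
σ3/σ4 boundary: /k/ is a single consonant, so it becomes the next onset.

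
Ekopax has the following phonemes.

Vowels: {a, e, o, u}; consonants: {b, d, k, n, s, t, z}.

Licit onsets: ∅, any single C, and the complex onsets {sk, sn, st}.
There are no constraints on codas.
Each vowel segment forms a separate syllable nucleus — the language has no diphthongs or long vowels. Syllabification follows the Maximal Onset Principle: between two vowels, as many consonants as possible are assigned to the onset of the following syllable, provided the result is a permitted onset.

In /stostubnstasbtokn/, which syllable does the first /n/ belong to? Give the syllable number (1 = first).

2

Nuclei (vowels): o, u, a, o → 4 syllables.
Between /o/ (V1) and /u/ (V2): cluster /st/ — /st/ is itself a permitted onset, so the whole cluster goes right; preceding coda = ∅.
Between /u/ (V2) and /a/ (V3): /bnst/ splits as /bn/ + /st/ (/st/ is the longest suffix that is a licit onset).
Between /a/ (V3) and /o/ (V4): cluster /sbt/ — the longest permitted-onset suffix is /t/; onset = /t/, preceding coda = /sb/.
So the parse is sto.stubn.stasb.tokn.
The first /n/ is in the coda of syllable 2 (/stubn/).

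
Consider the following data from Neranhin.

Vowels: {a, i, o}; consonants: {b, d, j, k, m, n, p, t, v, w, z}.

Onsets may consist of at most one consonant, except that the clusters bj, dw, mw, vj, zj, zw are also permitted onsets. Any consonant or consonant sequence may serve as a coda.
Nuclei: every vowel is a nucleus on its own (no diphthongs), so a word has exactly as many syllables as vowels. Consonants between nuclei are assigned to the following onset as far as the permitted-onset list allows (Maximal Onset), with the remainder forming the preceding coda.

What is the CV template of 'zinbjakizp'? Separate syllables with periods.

The vowels are i, a, i — 3 nuclei, so 3 syllables.
/i…a/ gap (V1→V2): cluster /nbj/ — the longest permitted-onset suffix is /bj/; onset = /bj/, preceding coda = /n/.
/a…i/ gap (V2→V3): just /k/ — single C goes to the following onset.
Result: zin.bja.kizp.
Mapping each syllable to C/V: /zin/ → CVC, /bja/ → CCV, /kizp/ → CVCC.

CVC.CCV.CVCC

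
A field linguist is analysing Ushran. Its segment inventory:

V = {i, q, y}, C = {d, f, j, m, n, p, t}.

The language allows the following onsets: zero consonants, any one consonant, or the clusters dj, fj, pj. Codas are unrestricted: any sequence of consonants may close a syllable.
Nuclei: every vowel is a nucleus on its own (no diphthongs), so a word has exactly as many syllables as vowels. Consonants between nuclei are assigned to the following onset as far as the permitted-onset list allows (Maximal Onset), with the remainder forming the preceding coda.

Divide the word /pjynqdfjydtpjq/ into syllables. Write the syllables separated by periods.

pjy.nqd.fjydt.pjq

The vowels are y, q, y, q — 4 nuclei, so 4 syllables.
/y…q/ gap (V1→V2): just /n/ — single C goes to the following onset.
/q…y/ gap (V2→V3): /dfj/; trying suffixes from longest down, /fj/ is the first permitted one, so coda /d/ | onset /fj/.
/y…q/ gap (V3→V4): /dtpj/; trying suffixes from longest down, /pj/ is the first permitted one, so coda /dt/ | onset /pj/.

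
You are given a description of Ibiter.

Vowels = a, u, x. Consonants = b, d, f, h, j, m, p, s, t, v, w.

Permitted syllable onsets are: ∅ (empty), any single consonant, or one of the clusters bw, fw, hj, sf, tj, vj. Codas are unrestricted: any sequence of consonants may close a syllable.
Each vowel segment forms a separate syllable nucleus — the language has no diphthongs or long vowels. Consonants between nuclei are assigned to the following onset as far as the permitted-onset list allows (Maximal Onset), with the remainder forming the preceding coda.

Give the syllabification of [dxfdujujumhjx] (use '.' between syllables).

dxf.du.ju.jum.hjx

Vowels present: x, u, u, u, x; each is a nucleus, giving 5 syllables.
/x…u/ gap (V1→V2): /fd/ — longest licit onset from the right is /d/, leaving /f/ as coda.
/u…u/ gap (V2→V3): /j/ is a single consonant, so it becomes the next onset.
/u…u/ gap (V3→V4): just /j/ — single C goes to the following onset.
/u…x/ gap (V4→V5): /mhj/ splits as /m/ + /hj/ (/hj/ is the longest suffix that is a licit onset).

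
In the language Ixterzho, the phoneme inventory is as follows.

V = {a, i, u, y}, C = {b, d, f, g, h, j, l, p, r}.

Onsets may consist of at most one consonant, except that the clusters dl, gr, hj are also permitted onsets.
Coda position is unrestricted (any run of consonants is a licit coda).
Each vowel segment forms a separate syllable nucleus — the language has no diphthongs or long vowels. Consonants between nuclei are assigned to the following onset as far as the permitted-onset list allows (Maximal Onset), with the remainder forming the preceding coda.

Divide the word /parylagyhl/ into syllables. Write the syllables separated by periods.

The vowels are a, y, a, y — 4 nuclei, so 4 syllables.
σ1/σ2 boundary: /r/ is a single consonant, so it becomes the next onset.
σ2/σ3 boundary: /l/ is a single consonant, so it becomes the next onset.
σ3/σ4 boundary: /g/ → onset of the next syllable (single consonants are always licit onsets).

pa.ry.la.gyhl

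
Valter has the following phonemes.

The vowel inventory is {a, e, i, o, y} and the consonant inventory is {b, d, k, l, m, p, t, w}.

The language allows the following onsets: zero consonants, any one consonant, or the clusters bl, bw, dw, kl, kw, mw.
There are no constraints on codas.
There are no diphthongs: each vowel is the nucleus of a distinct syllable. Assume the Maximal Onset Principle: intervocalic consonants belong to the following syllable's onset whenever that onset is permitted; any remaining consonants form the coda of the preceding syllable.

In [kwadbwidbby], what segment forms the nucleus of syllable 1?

The vowels are a, i, y — 3 nuclei, so 3 syllables.
The first nucleus (vowel 1 from the left) is /a/.

a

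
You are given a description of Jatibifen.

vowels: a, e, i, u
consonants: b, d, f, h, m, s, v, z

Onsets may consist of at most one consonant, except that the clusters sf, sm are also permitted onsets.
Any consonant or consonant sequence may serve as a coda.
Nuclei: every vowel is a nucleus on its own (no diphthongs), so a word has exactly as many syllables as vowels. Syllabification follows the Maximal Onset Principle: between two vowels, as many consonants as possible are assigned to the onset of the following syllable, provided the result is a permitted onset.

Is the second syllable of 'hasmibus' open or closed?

open

The vowels are a, i, u — 3 nuclei, so 3 syllables.
/a…i/ gap (V1→V2): cluster /sm/ — /sm/ is itself a permitted onset, so the whole cluster goes right; preceding coda = ∅.
/i…u/ gap (V2→V3): just /b/ — single C goes to the following onset.
Putting it together: ha.smi.bus.
Syllable 2 is /smi/; it ends in its nucleus with no coda, so it is open.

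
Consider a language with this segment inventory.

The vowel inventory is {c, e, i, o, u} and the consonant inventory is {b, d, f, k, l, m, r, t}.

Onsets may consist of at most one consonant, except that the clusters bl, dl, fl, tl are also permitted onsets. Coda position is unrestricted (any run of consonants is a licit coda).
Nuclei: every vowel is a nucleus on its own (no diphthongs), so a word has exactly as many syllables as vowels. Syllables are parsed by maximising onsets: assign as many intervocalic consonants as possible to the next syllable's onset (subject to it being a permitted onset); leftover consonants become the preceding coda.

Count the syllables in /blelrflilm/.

Nuclei (vowels): e, i → 2 syllables.

2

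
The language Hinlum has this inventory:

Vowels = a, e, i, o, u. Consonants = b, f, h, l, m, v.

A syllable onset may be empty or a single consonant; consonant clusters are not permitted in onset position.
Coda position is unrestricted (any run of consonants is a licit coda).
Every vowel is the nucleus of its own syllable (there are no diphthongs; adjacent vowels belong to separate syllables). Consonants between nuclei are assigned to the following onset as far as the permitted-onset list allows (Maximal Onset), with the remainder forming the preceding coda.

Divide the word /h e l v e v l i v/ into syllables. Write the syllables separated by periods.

The vowels are e, e, i — 3 nuclei, so 3 syllables.
σ1/σ2 boundary: /lv/ splits as /l/ + /v/ (/v/ is the longest suffix that is a licit onset).
σ2/σ3 boundary: cluster /vl/ — the longest permitted-onset suffix is /l/; onset = /l/, preceding coda = /v/.

hel.vev.liv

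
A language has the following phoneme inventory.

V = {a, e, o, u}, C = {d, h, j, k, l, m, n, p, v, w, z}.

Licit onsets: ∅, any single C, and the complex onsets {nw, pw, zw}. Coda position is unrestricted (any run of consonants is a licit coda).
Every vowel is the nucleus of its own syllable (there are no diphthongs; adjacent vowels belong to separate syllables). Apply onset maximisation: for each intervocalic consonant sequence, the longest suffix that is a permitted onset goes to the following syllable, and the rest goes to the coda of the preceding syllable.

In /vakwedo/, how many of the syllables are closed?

Nuclei (vowels): a, e, o → 3 syllables.
σ1/σ2 boundary: /kw/ — longest licit onset from the right is /w/, leaving /k/ as coda.
σ2/σ3 boundary: just /d/ — single C goes to the following onset.
Putting it together: vak.we.do.
Classifying each syllable: /vak/ (closed), /we/ (open), /do/ (open).
Closed syllables: 1.

1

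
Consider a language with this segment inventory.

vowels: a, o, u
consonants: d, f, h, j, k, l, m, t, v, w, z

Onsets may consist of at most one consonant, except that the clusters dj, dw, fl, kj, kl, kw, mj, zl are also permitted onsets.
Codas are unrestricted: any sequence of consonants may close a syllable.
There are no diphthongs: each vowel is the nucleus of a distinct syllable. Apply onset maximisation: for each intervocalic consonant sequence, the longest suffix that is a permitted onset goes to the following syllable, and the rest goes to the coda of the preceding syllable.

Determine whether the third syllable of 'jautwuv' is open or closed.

closed

Nuclei (vowels): a, u, u → 3 syllables.
Between /a/ (V1) and /u/ (V2): hiatus — the boundary sits between the two vowels.
Between /u/ (V2) and /u/ (V3): /tw/ splits as /t/ + /w/ (/w/ is the longest suffix that is a licit onset).
Putting it together: ja.ut.wuv.
Syllable 3 is /wuv/ with coda /v/, so it is closed.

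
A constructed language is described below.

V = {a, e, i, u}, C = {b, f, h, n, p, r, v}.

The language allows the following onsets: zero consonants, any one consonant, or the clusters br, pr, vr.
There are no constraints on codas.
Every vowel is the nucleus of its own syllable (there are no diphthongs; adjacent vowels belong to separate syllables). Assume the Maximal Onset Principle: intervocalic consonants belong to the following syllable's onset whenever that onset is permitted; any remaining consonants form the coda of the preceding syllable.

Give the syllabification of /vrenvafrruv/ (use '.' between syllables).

vren.vafr.ruv

Nuclei (vowels): e, a, u → 3 syllables.
V1 /e/ – V2 /a/: cluster /nv/ — the longest permitted-onset suffix is /v/; onset = /v/, preceding coda = /n/.
V2 /a/ – V3 /u/: /frr/ — longest licit onset from the right is /r/, leaving /fr/ as coda.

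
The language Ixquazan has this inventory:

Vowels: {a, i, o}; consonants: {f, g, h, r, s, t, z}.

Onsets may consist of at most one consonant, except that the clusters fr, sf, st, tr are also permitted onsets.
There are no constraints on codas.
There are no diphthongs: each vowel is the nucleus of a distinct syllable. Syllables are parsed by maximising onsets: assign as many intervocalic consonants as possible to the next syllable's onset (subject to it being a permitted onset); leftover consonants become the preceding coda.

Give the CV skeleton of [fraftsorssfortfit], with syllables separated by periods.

CCVCC.CVCC.CCVCC.CVC

The vowels are a, o, o, i — 4 nuclei, so 4 syllables.
/a…o/ gap (V1→V2): cluster /fts/ — the longest permitted-onset suffix is /s/; onset = /s/, preceding coda = /ft/.
/o…o/ gap (V2→V3): /rssf/; trying suffixes from longest down, /sf/ is the first permitted one, so coda /rs/ | onset /sf/.
/o…i/ gap (V3→V4): /rtf/ splits as /rt/ + /f/ (/f/ is the longest suffix that is a licit onset).
Result: fraft.sors.sfort.fit.
Mapping each syllable to C/V: /fraft/ → CCVCC, /sors/ → CVCC, /sfort/ → CCVCC, /fit/ → CVC.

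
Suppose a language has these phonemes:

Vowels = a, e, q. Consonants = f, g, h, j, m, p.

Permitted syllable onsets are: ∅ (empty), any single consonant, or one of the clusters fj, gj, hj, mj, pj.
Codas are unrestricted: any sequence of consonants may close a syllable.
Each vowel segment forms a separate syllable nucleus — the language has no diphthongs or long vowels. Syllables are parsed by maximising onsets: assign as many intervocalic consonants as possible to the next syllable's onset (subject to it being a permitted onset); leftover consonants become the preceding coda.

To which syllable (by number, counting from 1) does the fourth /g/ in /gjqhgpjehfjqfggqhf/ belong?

The vowels are q, e, q, q — 4 nuclei, so 4 syllables.
σ1/σ2 boundary: /hgpj/ splits as /hg/ + /pj/ (/pj/ is the longest suffix that is a licit onset).
σ2/σ3 boundary: /hfj/; trying suffixes from longest down, /fj/ is the first permitted one, so coda /h/ | onset /fj/.
σ3/σ4 boundary: /fgg/; trying suffixes from longest down, /g/ is the first permitted one, so coda /fg/ | onset /g/.
So the parse is gjqhg.pjeh.fjqfg.gqhf.
The fourth /g/ is in the onset of syllable 4 (/gqhf/).

4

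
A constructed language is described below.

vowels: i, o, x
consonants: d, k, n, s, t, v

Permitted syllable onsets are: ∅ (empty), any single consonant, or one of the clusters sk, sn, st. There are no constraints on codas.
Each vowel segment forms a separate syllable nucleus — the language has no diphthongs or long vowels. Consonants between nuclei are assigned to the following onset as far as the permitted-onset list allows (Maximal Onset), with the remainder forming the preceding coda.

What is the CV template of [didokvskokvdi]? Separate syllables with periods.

Vowels present: i, o, o, i; each is a nucleus, giving 4 syllables.
/i…o/ gap (V1→V2): /d/ is a single consonant, so it becomes the next onset.
/o…o/ gap (V2→V3): /kvsk/ splits as /kv/ + /sk/ (/sk/ is the longest suffix that is a licit onset).
/o…i/ gap (V3→V4): /kvd/ — longest licit onset from the right is /d/, leaving /kv/ as coda.
Putting it together: di.dokv.skokv.di.
Mapping each syllable to C/V: /di/ → CV, /dokv/ → CVCC, /skokv/ → CCVCC, /di/ → CV.

CV.CVCC.CCVCC.CV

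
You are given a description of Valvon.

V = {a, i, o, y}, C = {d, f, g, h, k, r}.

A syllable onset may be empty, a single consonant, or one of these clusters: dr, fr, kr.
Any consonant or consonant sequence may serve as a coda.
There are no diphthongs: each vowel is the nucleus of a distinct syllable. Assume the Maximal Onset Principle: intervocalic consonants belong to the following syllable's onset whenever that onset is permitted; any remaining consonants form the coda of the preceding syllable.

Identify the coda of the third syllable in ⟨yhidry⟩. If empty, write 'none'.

Vowels present: y, i, y; each is a nucleus, giving 3 syllables.
Between /y/ (V1) and /i/ (V2): just /h/ — single C goes to the following onset.
Between /i/ (V2) and /y/ (V3): cluster /dr/ — /dr/ is itself a permitted onset, so the whole cluster goes right; preceding coda = ∅.
So the parse is y.hi.dry.
Syllable 3 is /dry/: onset /dr/, nucleus /y/, coda ∅.

none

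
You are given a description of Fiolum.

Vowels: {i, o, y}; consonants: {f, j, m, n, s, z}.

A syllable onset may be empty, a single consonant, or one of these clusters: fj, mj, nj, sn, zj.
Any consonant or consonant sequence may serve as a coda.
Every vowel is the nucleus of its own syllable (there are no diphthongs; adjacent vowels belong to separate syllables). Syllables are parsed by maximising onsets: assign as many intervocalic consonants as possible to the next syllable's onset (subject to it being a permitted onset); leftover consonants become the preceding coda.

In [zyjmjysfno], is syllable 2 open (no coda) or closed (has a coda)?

The vowels are y, y, o — 3 nuclei, so 3 syllables.
Between /y/ (V1) and /y/ (V2): /jmj/; trying suffixes from longest down, /mj/ is the first permitted one, so coda /j/ | onset /mj/.
Between /y/ (V2) and /o/ (V3): /sfn/ splits as /sf/ + /n/ (/n/ is the longest suffix that is a licit onset).
Putting it together: zyj.mjysf.no.
Syllable 2 is /mjysf/ with coda /sf/, so it is closed.

closed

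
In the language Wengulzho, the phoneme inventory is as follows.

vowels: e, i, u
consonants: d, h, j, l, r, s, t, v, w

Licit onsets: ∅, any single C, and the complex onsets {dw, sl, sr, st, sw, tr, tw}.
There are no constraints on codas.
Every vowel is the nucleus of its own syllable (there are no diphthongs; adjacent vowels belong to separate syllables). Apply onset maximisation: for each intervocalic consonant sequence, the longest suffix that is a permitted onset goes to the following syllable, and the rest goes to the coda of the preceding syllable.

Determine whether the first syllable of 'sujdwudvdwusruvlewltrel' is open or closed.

The vowels are u, u, u, u, e, e — 6 nuclei, so 6 syllables.
/u…u/ gap (V1→V2): /jdw/ splits as /j/ + /dw/ (/dw/ is the longest suffix that is a licit onset).
/u…u/ gap (V2→V3): /dvdw/ — longest licit onset from the right is /dw/, leaving /dv/ as coda.
/u…u/ gap (V3→V4): /sr/ — entire cluster is a permitted onset → onset /sr/, coda ∅.
/u…e/ gap (V4→V5): /vl/; trying suffixes from longest down, /l/ is the first permitted one, so coda /v/ | onset /l/.
/e…e/ gap (V5→V6): /wltr/; trying suffixes from longest down, /tr/ is the first permitted one, so coda /wl/ | onset /tr/.
Result: suj.dwudv.dwu.sruv.lewl.trel.
Syllable 1 is /suj/ with coda /j/, so it is closed.

closed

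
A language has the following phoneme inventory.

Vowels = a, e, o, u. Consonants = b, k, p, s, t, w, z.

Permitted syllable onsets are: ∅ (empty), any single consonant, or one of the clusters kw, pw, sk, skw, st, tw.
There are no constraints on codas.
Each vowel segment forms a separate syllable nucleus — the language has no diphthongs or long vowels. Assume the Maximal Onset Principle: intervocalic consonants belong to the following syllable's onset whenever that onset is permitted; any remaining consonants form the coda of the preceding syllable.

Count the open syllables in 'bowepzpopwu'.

3

Vowels present: o, e, o, u; each is a nucleus, giving 4 syllables.
/o…e/ gap (V1→V2): just /w/ — single C goes to the following onset.
/e…o/ gap (V2→V3): cluster /pzp/ — the longest permitted-onset suffix is /p/; onset = /p/, preceding coda = /pz/.
/o…u/ gap (V3→V4): /pw/ — entire cluster is a permitted onset → onset /pw/, coda ∅.
Syllabification: bo.wepz.po.pwu.
Classifying each syllable: /bo/ (open), /wepz/ (closed), /po/ (open), /pwu/ (open).
Open syllables: 3.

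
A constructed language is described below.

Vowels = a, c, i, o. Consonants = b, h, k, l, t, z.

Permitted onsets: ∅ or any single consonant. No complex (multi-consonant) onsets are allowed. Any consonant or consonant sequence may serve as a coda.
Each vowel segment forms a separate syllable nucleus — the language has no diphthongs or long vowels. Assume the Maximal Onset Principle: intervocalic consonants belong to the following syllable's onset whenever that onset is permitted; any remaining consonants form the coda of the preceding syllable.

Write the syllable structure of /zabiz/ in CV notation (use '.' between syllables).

Vowels present: a, i; each is a nucleus, giving 2 syllables.
σ1/σ2 boundary: /b/ is a single consonant, so it becomes the next onset.
So the parse is za.biz.
Mapping each syllable to C/V: /za/ → CV, /biz/ → CVC.

CV.CVC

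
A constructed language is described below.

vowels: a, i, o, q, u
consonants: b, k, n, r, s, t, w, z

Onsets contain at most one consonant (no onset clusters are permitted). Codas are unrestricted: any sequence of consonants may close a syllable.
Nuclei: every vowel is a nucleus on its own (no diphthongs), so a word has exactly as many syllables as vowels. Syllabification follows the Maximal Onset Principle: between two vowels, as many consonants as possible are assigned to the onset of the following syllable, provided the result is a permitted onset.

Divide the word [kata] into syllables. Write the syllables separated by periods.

Nuclei (vowels): a, a → 2 syllables.
V1 /a/ – V2 /a/: /t/ → onset of the next syllable (single consonants are always licit onsets).

ka.ta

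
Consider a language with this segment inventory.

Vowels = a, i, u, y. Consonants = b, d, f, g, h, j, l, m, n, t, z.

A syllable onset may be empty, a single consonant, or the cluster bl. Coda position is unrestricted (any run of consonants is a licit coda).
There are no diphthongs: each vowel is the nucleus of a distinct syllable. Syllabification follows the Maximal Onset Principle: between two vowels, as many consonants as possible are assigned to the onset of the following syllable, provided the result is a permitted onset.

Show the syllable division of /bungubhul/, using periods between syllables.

The vowels are u, u, u — 3 nuclei, so 3 syllables.
Between /u/ (V1) and /u/ (V2): /ng/ splits as /n/ + /g/ (/g/ is the longest suffix that is a licit onset).
Between /u/ (V2) and /u/ (V3): /bh/ — longest licit onset from the right is /h/, leaving /b/ as coda.

bun.gub.hul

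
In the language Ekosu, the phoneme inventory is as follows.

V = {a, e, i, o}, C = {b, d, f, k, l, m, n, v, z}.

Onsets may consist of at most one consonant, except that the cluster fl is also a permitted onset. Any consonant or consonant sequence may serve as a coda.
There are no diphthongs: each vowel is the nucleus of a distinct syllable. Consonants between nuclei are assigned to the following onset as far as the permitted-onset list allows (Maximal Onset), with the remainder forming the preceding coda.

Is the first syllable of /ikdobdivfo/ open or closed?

Nuclei (vowels): i, o, i, o → 4 syllables.
Between /i/ (V1) and /o/ (V2): /kd/ — longest licit onset from the right is /d/, leaving /k/ as coda.
Between /o/ (V2) and /i/ (V3): /bd/; trying suffixes from longest down, /d/ is the first permitted one, so coda /b/ | onset /d/.
Between /i/ (V3) and /o/ (V4): /vf/ splits as /v/ + /f/ (/f/ is the longest suffix that is a licit onset).
So the parse is ik.dob.div.fo.
Syllable 1 is /ik/ with coda /k/, so it is closed.

closed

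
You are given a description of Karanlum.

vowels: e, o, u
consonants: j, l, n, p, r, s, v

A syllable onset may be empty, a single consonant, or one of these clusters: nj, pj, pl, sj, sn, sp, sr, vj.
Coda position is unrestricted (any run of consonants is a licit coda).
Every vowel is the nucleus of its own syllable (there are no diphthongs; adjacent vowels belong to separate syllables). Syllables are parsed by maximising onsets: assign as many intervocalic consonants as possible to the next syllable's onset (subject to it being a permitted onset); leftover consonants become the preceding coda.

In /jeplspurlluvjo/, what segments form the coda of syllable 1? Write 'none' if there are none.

Nuclei (vowels): e, u, u, o → 4 syllables.
/e…u/ gap (V1→V2): /plsp/ splits as /pl/ + /sp/ (/sp/ is the longest suffix that is a licit onset).
/u…u/ gap (V2→V3): /rll/ — longest licit onset from the right is /l/, leaving /rl/ as coda.
/u…o/ gap (V3→V4): /vj/ is a licit onset in full, so it all attaches to the next syllable.
So the parse is jepl.spurl.lu.vjo.
Syllable 1 is /jepl/: onset /j/, nucleus /e/, coda /pl/.

pl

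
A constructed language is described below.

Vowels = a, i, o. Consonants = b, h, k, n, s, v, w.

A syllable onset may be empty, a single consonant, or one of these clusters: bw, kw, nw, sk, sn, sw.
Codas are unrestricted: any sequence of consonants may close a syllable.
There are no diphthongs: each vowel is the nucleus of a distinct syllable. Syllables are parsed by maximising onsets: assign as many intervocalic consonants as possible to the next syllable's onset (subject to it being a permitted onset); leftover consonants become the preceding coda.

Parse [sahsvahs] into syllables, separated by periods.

sahs.vahs

Vowels present: a, a; each is a nucleus, giving 2 syllables.
σ1/σ2 boundary: /hsv/ — longest licit onset from the right is /v/, leaving /hs/ as coda.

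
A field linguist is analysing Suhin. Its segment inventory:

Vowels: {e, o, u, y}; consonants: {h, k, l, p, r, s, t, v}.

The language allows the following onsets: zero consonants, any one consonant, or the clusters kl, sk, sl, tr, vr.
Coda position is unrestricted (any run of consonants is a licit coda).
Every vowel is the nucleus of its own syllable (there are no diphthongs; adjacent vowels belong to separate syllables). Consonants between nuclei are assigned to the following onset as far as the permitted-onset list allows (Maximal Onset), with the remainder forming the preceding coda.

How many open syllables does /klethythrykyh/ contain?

The vowels are e, y, y, y — 4 nuclei, so 4 syllables.
Between /e/ (V1) and /y/ (V2): /th/; trying suffixes from longest down, /h/ is the first permitted one, so coda /t/ | onset /h/.
Between /y/ (V2) and /y/ (V3): /thr/ — longest licit onset from the right is /r/, leaving /th/ as coda.
Between /y/ (V3) and /y/ (V4): /k/ → onset of the next syllable (single consonants are always licit onsets).
Syllabification: klet.hyth.ry.kyh.
Classifying each syllable: /klet/ (closed), /hyth/ (closed), /ry/ (open), /kyh/ (closed).
Open syllables: 1.

1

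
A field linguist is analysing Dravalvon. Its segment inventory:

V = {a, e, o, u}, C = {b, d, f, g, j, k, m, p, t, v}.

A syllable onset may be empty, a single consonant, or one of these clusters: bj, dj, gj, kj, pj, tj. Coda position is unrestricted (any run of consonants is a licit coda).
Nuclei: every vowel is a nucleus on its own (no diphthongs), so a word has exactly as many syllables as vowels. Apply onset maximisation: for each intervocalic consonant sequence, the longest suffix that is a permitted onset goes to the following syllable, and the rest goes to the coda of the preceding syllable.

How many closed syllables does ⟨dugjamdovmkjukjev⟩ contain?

Vowels present: u, a, o, u, e; each is a nucleus, giving 5 syllables.
σ1/σ2 boundary: cluster /gj/ — /gj/ is itself a permitted onset, so the whole cluster goes right; preceding coda = ∅.
σ2/σ3 boundary: /md/ — longest licit onset from the right is /d/, leaving /m/ as coda.
σ3/σ4 boundary: /vmkj/ splits as /vm/ + /kj/ (/kj/ is the longest suffix that is a licit onset).
σ4/σ5 boundary: cluster /kj/ — /kj/ is itself a permitted onset, so the whole cluster goes right; preceding coda = ∅.
Putting it together: du.gjam.dovm.kju.kjev.
Classifying each syllable: /du/ (open), /gjam/ (closed), /dovm/ (closed), /kju/ (open), /kjev/ (closed).
Closed syllables: 3.

3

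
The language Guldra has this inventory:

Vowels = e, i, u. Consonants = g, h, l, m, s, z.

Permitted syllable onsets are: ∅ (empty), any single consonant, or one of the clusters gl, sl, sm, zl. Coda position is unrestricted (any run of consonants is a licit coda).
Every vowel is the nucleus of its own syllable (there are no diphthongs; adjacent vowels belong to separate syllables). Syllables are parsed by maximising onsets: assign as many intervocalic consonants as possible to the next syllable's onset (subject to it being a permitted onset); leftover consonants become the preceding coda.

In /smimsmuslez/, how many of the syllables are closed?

Nuclei (vowels): i, u, e → 3 syllables.
V1 /i/ – V2 /u/: cluster /msm/ — the longest permitted-onset suffix is /sm/; onset = /sm/, preceding coda = /m/.
V2 /u/ – V3 /e/: /sl/ is a licit onset in full, so it all attaches to the next syllable.
So the parse is smim.smu.slez.
Classifying each syllable: /smim/ (closed), /smu/ (open), /slez/ (closed).
Closed syllables: 2.

2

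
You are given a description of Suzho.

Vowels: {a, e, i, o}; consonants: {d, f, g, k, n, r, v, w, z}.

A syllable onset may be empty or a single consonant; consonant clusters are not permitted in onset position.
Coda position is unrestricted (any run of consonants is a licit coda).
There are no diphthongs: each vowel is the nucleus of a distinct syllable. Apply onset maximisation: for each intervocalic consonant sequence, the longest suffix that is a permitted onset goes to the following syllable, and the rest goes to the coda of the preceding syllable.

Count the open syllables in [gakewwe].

Vowels present: a, e, e; each is a nucleus, giving 3 syllables.
V1 /a/ – V2 /e/: /k/ is a single consonant, so it becomes the next onset.
V2 /e/ – V3 /e/: /ww/ splits as /w/ + /w/ (/w/ is the longest suffix that is a licit onset).
Result: ga.kew.we.
Classifying each syllable: /ga/ (open), /kew/ (closed), /we/ (open).
Open syllables: 2.

2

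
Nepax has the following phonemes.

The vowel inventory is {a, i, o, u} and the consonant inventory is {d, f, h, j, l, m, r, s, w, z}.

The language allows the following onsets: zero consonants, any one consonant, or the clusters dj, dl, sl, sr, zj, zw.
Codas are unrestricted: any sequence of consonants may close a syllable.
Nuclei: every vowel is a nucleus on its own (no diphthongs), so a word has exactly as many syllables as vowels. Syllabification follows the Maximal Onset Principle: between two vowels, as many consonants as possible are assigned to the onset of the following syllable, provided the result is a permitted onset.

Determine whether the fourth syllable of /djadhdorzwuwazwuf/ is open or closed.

The vowels are a, o, u, a, u — 5 nuclei, so 5 syllables.
/a…o/ gap (V1→V2): cluster /dhd/ — the longest permitted-onset suffix is /d/; onset = /d/, preceding coda = /dh/.
/o…u/ gap (V2→V3): /rzw/ splits as /r/ + /zw/ (/zw/ is the longest suffix that is a licit onset).
/u…a/ gap (V3→V4): /w/ → onset of the next syllable (single consonants are always licit onsets).
/a…u/ gap (V4→V5): /zw/ is a licit onset in full, so it all attaches to the next syllable.
Result: djadh.dor.zwu.wa.zwuf.
Syllable 4 is /wa/; it ends in its nucleus with no coda, so it is open.

open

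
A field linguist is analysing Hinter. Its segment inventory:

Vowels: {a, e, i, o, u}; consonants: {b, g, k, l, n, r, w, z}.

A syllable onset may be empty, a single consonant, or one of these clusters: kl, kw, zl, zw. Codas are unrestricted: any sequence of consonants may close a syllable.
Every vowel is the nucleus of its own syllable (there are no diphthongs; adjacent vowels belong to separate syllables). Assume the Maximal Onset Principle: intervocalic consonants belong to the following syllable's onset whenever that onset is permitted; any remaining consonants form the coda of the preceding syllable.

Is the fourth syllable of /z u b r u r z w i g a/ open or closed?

open

Vowels present: u, u, i, a; each is a nucleus, giving 4 syllables.
V1 /u/ – V2 /u/: /br/; trying suffixes from longest down, /r/ is the first permitted one, so coda /b/ | onset /r/.
V2 /u/ – V3 /i/: cluster /rzw/ — the longest permitted-onset suffix is /zw/; onset = /zw/, preceding coda = /r/.
V3 /i/ – V4 /a/: /g/ is a single consonant, so it becomes the next onset.
So the parse is zub.rur.zwi.ga.
Syllable 4 is /ga/; it ends in its nucleus with no coda, so it is open.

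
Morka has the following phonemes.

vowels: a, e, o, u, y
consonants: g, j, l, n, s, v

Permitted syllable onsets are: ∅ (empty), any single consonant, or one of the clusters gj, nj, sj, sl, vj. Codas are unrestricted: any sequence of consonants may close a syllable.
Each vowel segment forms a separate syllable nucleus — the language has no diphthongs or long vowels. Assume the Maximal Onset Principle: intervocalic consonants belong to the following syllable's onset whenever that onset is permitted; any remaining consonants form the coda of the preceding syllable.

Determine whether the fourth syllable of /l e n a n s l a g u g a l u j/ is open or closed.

Nuclei (vowels): e, a, a, u, a, u → 6 syllables.
σ1/σ2 boundary: /n/ is a single consonant, so it becomes the next onset.
σ2/σ3 boundary: /nsl/; trying suffixes from longest down, /sl/ is the first permitted one, so coda /n/ | onset /sl/.
σ3/σ4 boundary: /g/ → onset of the next syllable (single consonants are always licit onsets).
σ4/σ5 boundary: /g/ → onset of the next syllable (single consonants are always licit onsets).
σ5/σ6 boundary: /l/ → onset of the next syllable (single consonants are always licit onsets).
Result: le.nan.sla.gu.ga.luj.
Syllable 4 is /gu/; it ends in its nucleus with no coda, so it is open.

open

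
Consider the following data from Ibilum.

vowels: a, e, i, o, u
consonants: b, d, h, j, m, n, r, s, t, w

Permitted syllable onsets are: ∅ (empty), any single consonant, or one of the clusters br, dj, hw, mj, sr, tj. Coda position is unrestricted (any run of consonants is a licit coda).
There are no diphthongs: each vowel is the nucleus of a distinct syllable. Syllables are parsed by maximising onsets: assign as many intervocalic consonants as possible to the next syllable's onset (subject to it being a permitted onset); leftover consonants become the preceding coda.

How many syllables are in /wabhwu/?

Vowels present: a, u; each is a nucleus, giving 2 syllables.

2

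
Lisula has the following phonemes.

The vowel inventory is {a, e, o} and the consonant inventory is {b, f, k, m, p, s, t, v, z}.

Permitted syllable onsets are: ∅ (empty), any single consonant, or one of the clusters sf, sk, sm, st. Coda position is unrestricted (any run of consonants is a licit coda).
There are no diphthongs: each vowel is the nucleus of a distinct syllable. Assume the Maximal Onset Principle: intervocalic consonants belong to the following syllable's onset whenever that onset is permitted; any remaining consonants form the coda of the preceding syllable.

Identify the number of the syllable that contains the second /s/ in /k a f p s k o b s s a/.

Nuclei (vowels): a, o, a → 3 syllables.
V1 /a/ – V2 /o/: /fpsk/ — longest licit onset from the right is /sk/, leaving /fp/ as coda.
V2 /o/ – V3 /a/: cluster /bss/ — the longest permitted-onset suffix is /s/; onset = /s/, preceding coda = /bs/.
So the parse is kafp.skobs.sa.
The second /s/ is in the coda of syllable 2 (/skobs/).

2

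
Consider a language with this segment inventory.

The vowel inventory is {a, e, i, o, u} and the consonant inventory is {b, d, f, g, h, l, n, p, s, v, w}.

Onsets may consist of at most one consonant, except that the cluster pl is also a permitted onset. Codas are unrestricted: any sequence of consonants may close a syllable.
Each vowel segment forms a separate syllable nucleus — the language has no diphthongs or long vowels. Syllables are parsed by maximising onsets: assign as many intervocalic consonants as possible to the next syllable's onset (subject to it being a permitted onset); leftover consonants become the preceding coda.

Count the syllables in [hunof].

2

Nuclei (vowels): u, o → 2 syllables.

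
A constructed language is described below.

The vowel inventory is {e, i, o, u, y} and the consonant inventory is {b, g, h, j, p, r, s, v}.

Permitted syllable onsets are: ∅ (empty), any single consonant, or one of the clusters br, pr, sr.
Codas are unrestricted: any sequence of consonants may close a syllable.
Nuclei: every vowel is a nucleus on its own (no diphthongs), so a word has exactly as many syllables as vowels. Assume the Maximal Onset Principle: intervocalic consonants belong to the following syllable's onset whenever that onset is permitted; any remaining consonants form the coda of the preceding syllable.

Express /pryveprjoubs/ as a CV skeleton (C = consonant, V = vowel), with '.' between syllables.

CCV.CVCC.CV.VCC

The vowels are y, e, o, u — 4 nuclei, so 4 syllables.
Between /y/ (V1) and /e/ (V2): just /v/ — single C goes to the following onset.
Between /e/ (V2) and /o/ (V3): /prj/ — longest licit onset from the right is /j/, leaving /pr/ as coda.
Between /o/ (V3) and /u/ (V4): nothing intervenes; syllable break is V.V.
Result: pry.vepr.jo.ubs.
Mapping each syllable to C/V: /pry/ → CCV, /vepr/ → CVCC, /jo/ → CV, /ubs/ → VCC.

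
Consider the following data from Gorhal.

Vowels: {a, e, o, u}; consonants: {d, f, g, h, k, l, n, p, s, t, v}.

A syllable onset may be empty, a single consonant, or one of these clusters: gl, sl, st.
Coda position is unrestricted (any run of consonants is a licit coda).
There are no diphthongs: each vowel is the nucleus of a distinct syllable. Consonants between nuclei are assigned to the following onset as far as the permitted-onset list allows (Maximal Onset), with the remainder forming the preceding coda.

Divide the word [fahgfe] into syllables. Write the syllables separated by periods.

Vowels present: a, e; each is a nucleus, giving 2 syllables.
/a…e/ gap (V1→V2): /hgf/ splits as /hg/ + /f/ (/f/ is the longest suffix that is a licit onset).

fahg.fe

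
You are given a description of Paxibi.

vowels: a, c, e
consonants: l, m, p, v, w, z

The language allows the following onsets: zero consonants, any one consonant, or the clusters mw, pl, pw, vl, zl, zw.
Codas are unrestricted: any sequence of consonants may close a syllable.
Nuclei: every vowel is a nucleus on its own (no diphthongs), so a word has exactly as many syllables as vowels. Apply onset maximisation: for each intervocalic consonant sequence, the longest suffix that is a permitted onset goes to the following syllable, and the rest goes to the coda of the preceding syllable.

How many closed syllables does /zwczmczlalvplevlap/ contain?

3

Nuclei (vowels): c, c, a, e, a → 5 syllables.
σ1/σ2 boundary: /zm/; trying suffixes from longest down, /m/ is the first permitted one, so coda /z/ | onset /m/.
σ2/σ3 boundary: /zl/ — entire cluster is a permitted onset → onset /zl/, coda ∅.
σ3/σ4 boundary: /lvpl/ splits as /lv/ + /pl/ (/pl/ is the longest suffix that is a licit onset).
σ4/σ5 boundary: /vl/ — entire cluster is a permitted onset → onset /vl/, coda ∅.
So the parse is zwcz.mc.zlalv.ple.vlap.
Classifying each syllable: /zwcz/ (closed), /mc/ (open), /zlalv/ (closed), /ple/ (open), /vlap/ (closed).
Closed syllables: 3.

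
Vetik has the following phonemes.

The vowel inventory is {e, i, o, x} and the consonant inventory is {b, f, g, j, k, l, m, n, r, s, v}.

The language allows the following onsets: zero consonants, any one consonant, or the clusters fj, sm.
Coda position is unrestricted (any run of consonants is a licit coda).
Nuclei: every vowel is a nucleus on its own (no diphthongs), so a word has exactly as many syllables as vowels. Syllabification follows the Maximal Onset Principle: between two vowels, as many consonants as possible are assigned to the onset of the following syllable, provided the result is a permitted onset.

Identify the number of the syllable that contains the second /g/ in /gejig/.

2

Nuclei (vowels): e, i → 2 syllables.
Between /e/ (V1) and /i/ (V2): /j/ → onset of the next syllable (single consonants are always licit onsets).
Syllabification: ge.jig.
The second /g/ is in the coda of syllable 2 (/jig/).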